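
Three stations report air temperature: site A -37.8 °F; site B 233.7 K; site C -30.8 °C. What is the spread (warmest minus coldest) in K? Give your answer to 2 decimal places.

8.65 K

site A: -37.8 °F = -38.778 °C.
site B: 233.7 K = -39.450 °C.
Spread: (-30.800) − (-39.450) = 8.650 °C.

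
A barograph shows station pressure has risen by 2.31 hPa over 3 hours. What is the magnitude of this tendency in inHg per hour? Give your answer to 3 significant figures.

0.0227 inHg per hour

2.31 hPa / 3 h × 0.02953 inHg/hPa = 0.0227 inHg/h.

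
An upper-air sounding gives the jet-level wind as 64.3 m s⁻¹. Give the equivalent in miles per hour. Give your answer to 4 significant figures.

143.8 mph

1 m/s = 2.23694 mph, so 64.3 × 2.23694 = 143.8 mph.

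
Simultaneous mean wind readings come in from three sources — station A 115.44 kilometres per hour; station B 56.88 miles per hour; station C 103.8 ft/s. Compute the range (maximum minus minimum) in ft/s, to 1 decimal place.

station A: 115.44 km/h = 105.206 ft/s.
station B: 56.88 mph = 83.424 ft/s.
Spread: 105.206 − 83.424 = 21.8 ft/s.

21.8 ft/s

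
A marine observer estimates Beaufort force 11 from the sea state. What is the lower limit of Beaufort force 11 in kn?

Beaufort 11 (violent storm) spans 56–63 knots.

56 kt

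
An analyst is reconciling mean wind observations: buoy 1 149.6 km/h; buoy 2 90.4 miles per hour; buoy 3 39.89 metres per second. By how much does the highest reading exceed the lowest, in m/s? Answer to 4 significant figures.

buoy 1: 149.6 km/h = 41.55556 m/s.
buoy 2: 90.4 mph = 40.41242 m/s.
Spread: 41.55556 − 39.89000 = 1.666 m/s.

1.666 m/s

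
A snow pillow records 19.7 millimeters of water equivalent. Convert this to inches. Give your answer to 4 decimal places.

0.7756 in

1 mm = 0.0393701 in, so 19.7 × 0.0393701 = 0.7756 in.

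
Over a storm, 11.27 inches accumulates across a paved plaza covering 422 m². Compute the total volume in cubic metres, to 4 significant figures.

120.8 cubic metres

Depth: 11.27 in × 25.4 = 286.258 mm.
1 mm over 1 m² is 1 L, so volume = 286.258 × 422 = 120800.88 L = 120.8 m³.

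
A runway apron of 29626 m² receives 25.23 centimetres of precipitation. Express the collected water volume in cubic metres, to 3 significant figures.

7470 cubic metres

Depth: 25.23 cm × 10 = 252.3 mm.
1 mm over 1 m² is 1 L, so volume = 252.3 × 29626 = 7474639.8 L = 7470 m³.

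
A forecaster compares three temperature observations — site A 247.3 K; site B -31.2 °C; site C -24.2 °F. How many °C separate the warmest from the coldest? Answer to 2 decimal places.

5.37 °C

site A: 247.3 K = -25.850 °C.
site C: -24.2 °F = -31.222 °C.
Spread: (-25.850) − (-31.222) = 5.372 °C.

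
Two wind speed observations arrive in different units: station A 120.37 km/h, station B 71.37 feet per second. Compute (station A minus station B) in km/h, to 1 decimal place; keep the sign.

42.1 km/h

station B: 71.37 ft/s = 78.313 km/h.
Difference: 120.370 − 78.313 = 42.1 km/h.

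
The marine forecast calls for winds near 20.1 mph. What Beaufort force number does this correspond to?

20.1 mph = 9.0 m/s, which is Beaufort 5 (fresh breeze, 8.0–10.7 m/s).

Beaufort force 5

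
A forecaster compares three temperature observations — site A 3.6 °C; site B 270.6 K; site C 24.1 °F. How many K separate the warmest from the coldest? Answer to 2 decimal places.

7.99 K

site B: 270.6 K = -2.550 °C.
site C: 24.1 °F = -4.389 °C.
Spread: 3.600 − (-4.389) = 7.989 °C.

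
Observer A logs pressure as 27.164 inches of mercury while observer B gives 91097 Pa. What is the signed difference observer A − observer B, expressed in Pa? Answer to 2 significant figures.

890 Pa

observer A: 27.164 inHg = 91987.87 Pa.
Difference: 91987.87 − 91097.00 = 890 Pa.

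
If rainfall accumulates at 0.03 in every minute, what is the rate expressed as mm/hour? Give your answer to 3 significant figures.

0.03 in/minute × 25.4 mm/in × 60 minute/hour = 45.7 mm/hour.

45.7 mm/hour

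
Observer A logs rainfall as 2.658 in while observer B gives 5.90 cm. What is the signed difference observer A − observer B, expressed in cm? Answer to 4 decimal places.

0.8513 cm

observer A: 2.658 in = 6.751320 cm.
Difference: 6.751320 − 5.900000 = 0.8513 cm.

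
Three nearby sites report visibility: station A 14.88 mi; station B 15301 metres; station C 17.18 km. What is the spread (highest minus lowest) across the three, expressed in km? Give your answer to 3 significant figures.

station A: 14.88 SM = 23.9470 km.
station B: 15301 m = 15.3010 km.
Spread: 23.9470 − 15.3010 = 8.65 km.

8.65 km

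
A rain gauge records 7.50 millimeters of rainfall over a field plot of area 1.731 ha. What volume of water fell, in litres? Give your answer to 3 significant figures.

130000 litres

Area: 1.731 ha = 17310 m².
1 mm over 1 m² is 1 L, so volume = 7.5 × 17310 = 129825 L ≈ 130000 L.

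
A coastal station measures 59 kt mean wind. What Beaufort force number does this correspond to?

Beaufort force 11

59 kt lies in the Beaufort 11 band (violent storm, 56–63 kt).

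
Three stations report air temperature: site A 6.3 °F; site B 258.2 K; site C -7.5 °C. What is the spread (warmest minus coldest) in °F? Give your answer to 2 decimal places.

13.41 °F

site A: 6.3 °F = -14.278 °C.
site B: 258.2 K = -14.950 °C.
Spread: (-7.500) − (-14.950) = 7.450 °C = 13.41 °F.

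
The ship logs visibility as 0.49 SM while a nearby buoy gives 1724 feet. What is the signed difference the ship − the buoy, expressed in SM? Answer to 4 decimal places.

0.1635 SM

the buoy: 1724 ft = 0.326515 SM.
Difference: 0.490000 − 0.326515 = 0.1635 SM.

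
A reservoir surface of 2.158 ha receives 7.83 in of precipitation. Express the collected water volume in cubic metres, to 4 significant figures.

Depth: 7.83 in × 25.4 = 198.882 mm.
Area: 2.158 ha = 21580 m².
1 mm over 1 m² is 1 L, so volume = 198.882 × 21580 = 4291873.6 L = 4292 m³.

4292 cubic metres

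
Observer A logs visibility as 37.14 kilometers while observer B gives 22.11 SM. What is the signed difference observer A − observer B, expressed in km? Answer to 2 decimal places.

1.56 km

observer B: 22.11 SM = 35.5826 km.
Difference: 37.1400 − 35.5826 = 1.56 km.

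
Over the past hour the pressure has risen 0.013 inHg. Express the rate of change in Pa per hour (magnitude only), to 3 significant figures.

0.013 inHg / 1 h × 3386.39 Pa/inHg = 44.0 Pa/h.

44.0 Pa per hour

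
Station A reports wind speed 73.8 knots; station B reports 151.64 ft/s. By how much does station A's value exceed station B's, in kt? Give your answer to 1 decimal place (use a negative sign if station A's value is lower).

-16.0 kt

station B: 151.64 ft/s = 89.844 kt.
Difference: 73.800 − 89.844 = -16.0 kt.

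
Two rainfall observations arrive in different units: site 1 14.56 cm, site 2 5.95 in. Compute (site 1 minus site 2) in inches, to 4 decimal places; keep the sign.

site 1: 14.56 cm = 5.732283 in.
Difference: 5.732283 − 5.950000 = -0.2177 in.

-0.2177 in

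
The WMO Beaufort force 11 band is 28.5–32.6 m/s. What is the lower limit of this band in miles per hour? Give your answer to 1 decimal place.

28.5–32.6 m/s × 2.237 = 63.8–72.9 mph.

63.8 mph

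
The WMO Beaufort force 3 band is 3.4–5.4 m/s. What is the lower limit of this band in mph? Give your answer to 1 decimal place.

7.6 mph

3.4–5.4 m/s × 2.237 = 7.6–12.1 mph.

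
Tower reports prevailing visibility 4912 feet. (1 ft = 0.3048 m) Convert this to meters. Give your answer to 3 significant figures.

1500 m

1 ft = 0.3048 m, so 4912 × 0.3048 = 1500 m.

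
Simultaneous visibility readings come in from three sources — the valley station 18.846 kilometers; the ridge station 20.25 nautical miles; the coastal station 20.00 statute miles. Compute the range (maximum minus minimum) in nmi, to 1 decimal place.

10.1 nmi

the valley station: 18.846 km = 10.176 nmi.
the coastal station: 20.00 SM = 17.380 nmi.
Spread: 20.250 − 10.176 = 10.1 nmi.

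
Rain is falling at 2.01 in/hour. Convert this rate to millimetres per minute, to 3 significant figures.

0.851 mm/minute

2.01 in/hour × 25.4 mm/in × 0.0166667 hour/minute = 0.851 mm/minute.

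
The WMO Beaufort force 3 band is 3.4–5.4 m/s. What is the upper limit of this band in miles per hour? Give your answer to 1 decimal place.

12.1 mph

3.4–5.4 m/s × 2.237 = 7.6–12.1 mph.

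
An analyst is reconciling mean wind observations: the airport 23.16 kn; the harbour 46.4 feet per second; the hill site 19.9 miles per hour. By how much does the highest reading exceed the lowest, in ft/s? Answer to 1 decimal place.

the airport: 23.16 kt = 39.090 ft/s.
the hill site: 19.9 mph = 29.187 ft/s.
Spread: 46.400 − 29.187 = 17.2 ft/s.

17.2 ft/s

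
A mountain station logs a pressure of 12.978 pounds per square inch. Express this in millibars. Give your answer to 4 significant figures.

894.8 mb

1 psi = 68.9476 mb, so 12.978 × 68.9476 = 894.8 mb.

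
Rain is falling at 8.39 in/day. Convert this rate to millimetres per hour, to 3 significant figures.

8.39 in/day × 25.4 mm/in × 0.0416667 day/hour = 8.88 mm/hour.

8.88 mm/hour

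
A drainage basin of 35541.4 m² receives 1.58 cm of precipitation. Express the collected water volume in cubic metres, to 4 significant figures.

561.6 cubic metres

Depth: 1.58 cm × 10 = 15.8 mm.
1 mm over 1 m² is 1 L, so volume = 15.8 × 35541.4 = 561554.12 L = 561.6 m³.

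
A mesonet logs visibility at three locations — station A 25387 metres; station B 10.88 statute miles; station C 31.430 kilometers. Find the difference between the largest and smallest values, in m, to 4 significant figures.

13920 m

station B: 10.88 SM = 17509.66 m.
station C: 31.430 km = 31430.00 m.
Spread: 31430.00 − 17509.66 = 13920 m.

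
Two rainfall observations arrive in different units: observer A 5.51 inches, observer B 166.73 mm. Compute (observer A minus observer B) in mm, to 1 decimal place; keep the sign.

-26.8 mm

observer A: 5.51 in = 139.954 mm.
Difference: 139.954 − 166.730 = -26.8 mm.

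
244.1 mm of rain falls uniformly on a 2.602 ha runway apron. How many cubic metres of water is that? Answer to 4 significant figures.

Area: 2.602 ha = 26020 m².
1 mm over 1 m² is 1 L, so volume = 244.1 × 26020 = 6351482 L = 6351 m³.

6351 cubic metres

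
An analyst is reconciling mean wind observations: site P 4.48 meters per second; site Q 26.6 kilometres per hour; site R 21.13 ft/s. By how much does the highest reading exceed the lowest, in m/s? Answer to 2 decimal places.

2.91 m/s

site Q: 26.6 km/h = 7.3889 m/s.
site R: 21.13 ft/s = 6.4404 m/s.
Spread: 7.3889 − 4.4800 = 2.91 m/s.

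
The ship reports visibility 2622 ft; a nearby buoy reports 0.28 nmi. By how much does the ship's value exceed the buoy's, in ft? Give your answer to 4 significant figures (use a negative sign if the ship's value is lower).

the buoy: 0.28 nmi = 1701.312 ft.
Difference: 2622.000 − 1701.312 = 920.7 ft.

920.7 ft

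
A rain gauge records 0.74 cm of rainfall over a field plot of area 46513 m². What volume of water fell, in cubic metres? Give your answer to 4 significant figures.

Depth: 0.74 cm × 10 = 7.4 mm.
1 mm over 1 m² is 1 L, so volume = 7.4 × 46513 = 344196.2 L = 344.2 m³.

344.2 cubic metres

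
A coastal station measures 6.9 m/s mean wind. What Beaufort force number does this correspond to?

6.9 m/s lies in the Beaufort 4 band (moderate breeze, 5.5–7.9 m/s).

Beaufort force 4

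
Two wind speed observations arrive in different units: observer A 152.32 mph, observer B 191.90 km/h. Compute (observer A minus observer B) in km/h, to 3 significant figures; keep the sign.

observer A: 152.32 mph = 245.135 km/h.
Difference: 245.135 − 191.900 = 53.2 km/h.

53.2 km/h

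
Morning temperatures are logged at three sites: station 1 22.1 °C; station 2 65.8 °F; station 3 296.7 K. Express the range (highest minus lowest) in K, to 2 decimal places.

station 2: 65.8 °F = 18.778 °C.
station 3: 296.7 K = 23.550 °C.
Spread: 23.550 − 18.778 = 4.772 °C.

4.77 K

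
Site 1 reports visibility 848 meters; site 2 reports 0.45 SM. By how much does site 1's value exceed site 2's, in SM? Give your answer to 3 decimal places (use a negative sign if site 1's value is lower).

site 1: 848 m = 0.52692 SM.
Difference: 0.52692 − 0.45000 = 0.077 SM.

0.077 SM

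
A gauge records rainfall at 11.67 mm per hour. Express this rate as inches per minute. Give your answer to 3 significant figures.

0.00766 in/minute

11.67 mm/hour × 0.0393701 in/mm × 0.0166667 hour/minute = 0.00766 in/minute.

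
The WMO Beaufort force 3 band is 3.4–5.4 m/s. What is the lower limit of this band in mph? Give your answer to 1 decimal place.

3.4–5.4 m/s × 2.237 = 7.6–12.1 mph.

7.6 mph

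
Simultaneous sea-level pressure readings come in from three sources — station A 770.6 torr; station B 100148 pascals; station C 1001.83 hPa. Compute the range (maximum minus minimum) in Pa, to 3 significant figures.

station A: 770.6 mmHg = 102738.23 Pa.
station C: 1001.83 hPa = 100183.00 Pa.
Spread: 102738.23 − 100148.00 = 2590 Pa.

2590 Pa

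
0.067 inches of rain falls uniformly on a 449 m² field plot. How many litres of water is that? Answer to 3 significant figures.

764 litres

Depth: 0.067 in × 25.4 = 1.7018 mm.
1 mm over 1 m² is 1 L, so volume = 1.7018 × 449 = 764.1082 L ≈ 764 L.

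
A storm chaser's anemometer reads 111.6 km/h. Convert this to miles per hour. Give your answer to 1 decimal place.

1 km/h = 0.621371 mph, so 111.6 × 0.621371 = 69.3 mph.

69.3 mph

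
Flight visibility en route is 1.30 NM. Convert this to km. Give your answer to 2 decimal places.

1 nmi = 1.852 km, so 1.30 × 1.852 = 2.41 km.

2.41 km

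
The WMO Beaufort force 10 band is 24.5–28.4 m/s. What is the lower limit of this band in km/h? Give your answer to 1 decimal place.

24.5–28.4 m/s × 3.6 = 88.2–102.2 km/h.

88.2 km/h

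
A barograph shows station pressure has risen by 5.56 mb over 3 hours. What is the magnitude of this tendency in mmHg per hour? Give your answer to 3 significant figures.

5.56 mb / 3 h × 0.750062 mmHg/mb = 1.39 mmHg/h.

1.39 mmHg per hour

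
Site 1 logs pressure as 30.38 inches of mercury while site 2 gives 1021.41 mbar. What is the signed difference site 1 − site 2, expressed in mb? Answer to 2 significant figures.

site 1: 30.38 inHg = 1028.785 mb.
Difference: 1028.785 − 1021.410 = 7.4 mb.

7.4 mb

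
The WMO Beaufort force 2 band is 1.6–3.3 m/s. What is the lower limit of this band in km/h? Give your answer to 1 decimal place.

5.8 km/h

1.6–3.3 m/s × 3.6 = 5.8–11.9 km/h.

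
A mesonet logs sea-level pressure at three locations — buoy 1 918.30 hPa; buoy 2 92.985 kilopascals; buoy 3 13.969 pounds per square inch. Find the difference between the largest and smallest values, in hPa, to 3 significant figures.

44.8 hPa

buoy 2: 92.985 kPa = 929.850 hPa.
buoy 3: 13.969 psi = 963.129 hPa.
Spread: 963.129 − 918.300 = 44.8 hPa.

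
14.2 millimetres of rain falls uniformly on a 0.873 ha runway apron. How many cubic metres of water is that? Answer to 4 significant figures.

124.0 cubic metres

Area: 0.873 ha = 8730 m².
1 mm over 1 m² is 1 L, so volume = 14.2 × 8730 = 123966 L = 124.0 m³.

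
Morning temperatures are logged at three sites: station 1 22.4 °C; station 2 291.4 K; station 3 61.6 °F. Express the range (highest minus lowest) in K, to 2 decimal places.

station 2: 291.4 K = 18.250 °C.
station 3: 61.6 °F = 16.444 °C.
Spread: 22.400 − 16.444 = 5.956 °C.

5.96 K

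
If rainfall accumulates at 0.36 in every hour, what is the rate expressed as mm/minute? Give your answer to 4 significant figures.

0.1524 mm/minute

0.36 in/hour × 25.4 mm/in × 0.0166667 hour/minute = 0.1524 mm/minute.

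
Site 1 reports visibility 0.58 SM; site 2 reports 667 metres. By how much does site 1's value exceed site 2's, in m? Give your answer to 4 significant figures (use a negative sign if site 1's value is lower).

site 1: 0.58 SM = 933.420 m.
Difference: 933.420 − 667.000 = 266.4 m.

266.4 m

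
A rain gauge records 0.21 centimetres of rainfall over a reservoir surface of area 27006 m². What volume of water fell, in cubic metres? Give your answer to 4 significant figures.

56.71 cubic metres

Depth: 0.21 cm × 10 = 2.1 mm.
1 mm over 1 m² is 1 L, so volume = 2.1 × 27006 = 56712.6 L = 56.71 m³.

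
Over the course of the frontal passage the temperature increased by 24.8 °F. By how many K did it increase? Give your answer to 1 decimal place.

A change of 1 °C equals a change of 1.8 °F: ΔK = 24.8 × 0.5556 = 13.8 K.

13.8 K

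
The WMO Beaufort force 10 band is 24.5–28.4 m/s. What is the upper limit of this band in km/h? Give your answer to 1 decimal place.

102.2 km/h

24.5–28.4 m/s × 3.6 = 88.2–102.2 km/h.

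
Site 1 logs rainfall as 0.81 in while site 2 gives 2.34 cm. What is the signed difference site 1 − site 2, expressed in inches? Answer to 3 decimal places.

-0.111 in

site 2: 2.34 cm = 0.92126 in.
Difference: 0.81000 − 0.92126 = -0.111 in.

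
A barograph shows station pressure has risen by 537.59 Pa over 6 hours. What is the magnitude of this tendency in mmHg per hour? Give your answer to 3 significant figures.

0.672 mmHg per hour

537.59 Pa / 6 h × 0.00750062 mmHg/Pa = 0.672 mmHg/h.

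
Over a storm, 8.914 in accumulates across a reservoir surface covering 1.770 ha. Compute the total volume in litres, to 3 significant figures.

Depth: 8.914 in × 25.4 = 226.4156 mm.
Area: 1.770 ha = 17700 m².
1 mm over 1 m² is 1 L, so volume = 226.4156 × 17700 = 4007556.1 L ≈ 4010000 L.

4010000 litres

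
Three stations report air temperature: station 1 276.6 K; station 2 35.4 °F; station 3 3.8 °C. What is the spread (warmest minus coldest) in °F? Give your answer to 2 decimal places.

station 1: 276.6 K = 3.450 °C.
station 2: 35.4 °F = 1.889 °C.
Spread: 3.800 − 1.889 = 1.911 °C = 3.44 °F.

3.44 °F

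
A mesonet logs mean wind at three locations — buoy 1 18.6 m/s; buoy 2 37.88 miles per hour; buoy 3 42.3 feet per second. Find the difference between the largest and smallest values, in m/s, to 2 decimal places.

buoy 2: 37.88 mph = 16.9339 m/s.
buoy 3: 42.3 ft/s = 12.8930 m/s.
Spread: 18.6000 − 12.8930 = 5.71 m/s.

5.71 m/s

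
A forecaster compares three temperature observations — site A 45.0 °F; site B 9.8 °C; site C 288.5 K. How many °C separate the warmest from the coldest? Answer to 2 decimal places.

site A: 45.0 °F = 7.222 °C.
site C: 288.5 K = 15.350 °C.
Spread: 15.350 − 7.222 = 8.128 °C.

8.13 °C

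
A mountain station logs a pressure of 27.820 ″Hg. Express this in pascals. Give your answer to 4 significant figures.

94210 Pa

1 inHg = 3386.39 Pa, so 27.820 × 3386.39 = 94210 Pa.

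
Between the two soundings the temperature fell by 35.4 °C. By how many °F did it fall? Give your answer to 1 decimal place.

For a temperature change the 32° offset cancels: Δ°F = 35.4 × 1.8 = 63.7 °F.

63.7 °F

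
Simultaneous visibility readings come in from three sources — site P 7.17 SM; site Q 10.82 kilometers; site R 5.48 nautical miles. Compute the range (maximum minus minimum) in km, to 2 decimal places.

1.39 km

site P: 7.17 SM = 11.5390 km.
site R: 5.48 nmi = 10.1490 km.
Spread: 11.5390 − 10.1490 = 1.39 km.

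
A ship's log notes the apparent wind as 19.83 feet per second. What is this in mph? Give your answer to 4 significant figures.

1 ft/s = 0.681818 mph, so 19.83 × 0.681818 = 13.52 mph.

13.52 mph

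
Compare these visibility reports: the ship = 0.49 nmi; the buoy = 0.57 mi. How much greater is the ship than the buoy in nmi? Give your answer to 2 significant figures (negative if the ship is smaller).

-0.0053 nmi

the buoy: 0.57 SM = 0.495316 nmi.
Difference: 0.490000 − 0.495316 = -0.0053 nmi.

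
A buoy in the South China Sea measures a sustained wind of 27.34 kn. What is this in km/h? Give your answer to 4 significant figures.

50.63 km/h

1 kt = 1.852 km/h, so 27.34 × 1.852 = 50.63 km/h.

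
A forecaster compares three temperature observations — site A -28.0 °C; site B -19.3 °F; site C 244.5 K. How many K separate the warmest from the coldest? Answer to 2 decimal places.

site B: -19.3 °F = -28.500 °C.
site C: 244.5 K = -28.650 °C.
Spread: (-28.000) − (-28.650) = 0.650 °C.

0.65 K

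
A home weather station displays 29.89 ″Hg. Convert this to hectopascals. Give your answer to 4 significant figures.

1012 hPa

1 inHg = 33.8639 hPa, so 29.89 × 33.8639 = 1012 hPa.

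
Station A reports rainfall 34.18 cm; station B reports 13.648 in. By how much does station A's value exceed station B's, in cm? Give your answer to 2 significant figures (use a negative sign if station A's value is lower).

station B: 13.648 in = 34.6659 cm.
Difference: 34.1800 − 34.6659 = -0.49 cm.

-0.49 cm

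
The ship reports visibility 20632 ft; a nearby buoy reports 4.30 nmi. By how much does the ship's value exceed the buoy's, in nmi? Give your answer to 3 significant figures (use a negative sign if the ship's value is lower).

the ship: 20632 ft = 3.39559 nmi.
Difference: 3.39559 − 4.30000 = -0.904 nmi.

-0.904 nmi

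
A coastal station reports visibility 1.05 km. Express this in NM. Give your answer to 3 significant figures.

0.567 nmi

1 km = 0.539957 nmi, so 1.05 × 0.539957 = 0.567 nmi.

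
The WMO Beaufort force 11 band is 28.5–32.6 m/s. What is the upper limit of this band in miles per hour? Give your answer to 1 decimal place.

28.5–32.6 m/s × 2.237 = 63.8–72.9 mph.

72.9 mph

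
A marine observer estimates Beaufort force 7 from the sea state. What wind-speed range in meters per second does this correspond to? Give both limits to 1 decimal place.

Beaufort 7 (near gale) spans 13.9–17.1 m/s.

13.9 to 17.1 m/s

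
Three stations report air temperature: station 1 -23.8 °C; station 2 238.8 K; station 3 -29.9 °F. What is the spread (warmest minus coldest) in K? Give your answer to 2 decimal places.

10.59 K

station 2: 238.8 K = -34.350 °C.
station 3: -29.9 °F = -34.389 °C.
Spread: (-23.800) − (-34.389) = 10.589 °C.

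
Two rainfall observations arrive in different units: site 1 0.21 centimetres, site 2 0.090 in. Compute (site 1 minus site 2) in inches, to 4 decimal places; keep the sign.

-0.0073 in

site 1: 0.21 cm = 0.082677 in.
Difference: 0.082677 − 0.090000 = -0.0073 in.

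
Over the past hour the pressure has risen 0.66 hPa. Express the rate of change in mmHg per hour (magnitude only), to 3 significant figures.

0.495 mmHg per hour

0.66 hPa / 1 h × 0.750062 mmHg/hPa = 0.495 mmHg/h.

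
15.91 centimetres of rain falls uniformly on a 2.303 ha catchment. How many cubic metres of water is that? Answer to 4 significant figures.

3664 cubic metres

Depth: 15.91 cm × 10 = 159.1 mm.
Area: 2.303 ha = 23030 m².
1 mm over 1 m² is 1 L, so volume = 159.1 × 23030 = 3664073 L = 3664 m³.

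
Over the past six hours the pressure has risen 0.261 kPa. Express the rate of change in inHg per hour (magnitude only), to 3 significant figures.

0.0128 inHg per hour

0.261 kPa / 6 h × 0.2953 inHg/kPa = 0.0128 inHg/h.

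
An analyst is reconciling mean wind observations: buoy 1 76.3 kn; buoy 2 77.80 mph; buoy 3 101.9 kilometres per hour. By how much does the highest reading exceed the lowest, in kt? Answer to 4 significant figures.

buoy 2: 77.80 mph = 67.6064 kt.
buoy 3: 101.9 km/h = 55.0216 kt.
Spread: 76.3000 − 55.0216 = 21.28 kt.

21.28 kt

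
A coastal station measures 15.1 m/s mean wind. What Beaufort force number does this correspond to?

15.1 m/s lies in the Beaufort 7 band (near gale, 13.9–17.1 m/s).

Beaufort force 7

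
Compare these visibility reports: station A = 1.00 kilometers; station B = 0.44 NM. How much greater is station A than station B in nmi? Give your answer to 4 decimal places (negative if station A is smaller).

0.1000 nmi

station A: 1.00 km = 0.539957 nmi.
Difference: 0.539957 − 0.440000 = 0.1000 nmi.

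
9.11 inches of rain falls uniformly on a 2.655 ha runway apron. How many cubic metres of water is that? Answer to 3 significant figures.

6140 cubic metres

Depth: 9.11 in × 25.4 = 231.394 mm.
Area: 2.655 ha = 26550 m².
1 mm over 1 m² is 1 L, so volume = 231.394 × 26550 = 6143510.7 L = 6140 m³.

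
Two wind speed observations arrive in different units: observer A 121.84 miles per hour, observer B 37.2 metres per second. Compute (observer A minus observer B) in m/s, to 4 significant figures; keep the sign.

observer A: 121.84 mph = 54.4674 m/s.
Difference: 54.4674 − 37.2000 = 17.27 m/s.

17.27 m/s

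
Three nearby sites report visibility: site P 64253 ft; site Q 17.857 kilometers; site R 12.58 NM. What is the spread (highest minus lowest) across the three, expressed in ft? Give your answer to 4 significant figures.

site Q: 17.857 km = 58585.96 ft.
site R: 12.58 nmi = 76437.53 ft.
Spread: 76437.53 − 58585.96 = 17850 ft.

17850 ft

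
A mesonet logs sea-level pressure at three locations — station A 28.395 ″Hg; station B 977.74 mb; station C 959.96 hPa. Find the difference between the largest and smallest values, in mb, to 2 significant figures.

station A: 28.395 inHg = 961.57 mb.
station C: 959.96 hPa = 959.96 mb.
Spread: 977.74 − 959.96 = 18 mb.

18 mb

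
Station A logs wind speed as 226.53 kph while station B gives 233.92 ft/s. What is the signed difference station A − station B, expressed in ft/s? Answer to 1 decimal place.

-27.5 ft/s

station A: 226.53 km/h = 206.447 ft/s.
Difference: 206.447 − 233.920 = -27.5 ft/s.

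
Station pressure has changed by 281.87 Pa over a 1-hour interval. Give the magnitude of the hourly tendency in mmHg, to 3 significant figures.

2.11 mmHg per hour

281.87 Pa / 1 h × 0.00750062 mmHg/Pa = 2.11 mmHg/h.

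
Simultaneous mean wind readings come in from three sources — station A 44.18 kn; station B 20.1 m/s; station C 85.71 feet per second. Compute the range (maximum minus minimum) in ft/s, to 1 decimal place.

19.8 ft/s

station A: 44.18 kt = 74.567 ft/s.
station B: 20.1 m/s = 65.945 ft/s.
Spread: 85.710 − 65.945 = 19.8 ft/s.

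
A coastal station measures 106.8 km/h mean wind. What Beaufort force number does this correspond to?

Beaufort force 11

106.8 km/h = 29.7 m/s, which is Beaufort 11 (violent storm, 28.5–32.6 m/s).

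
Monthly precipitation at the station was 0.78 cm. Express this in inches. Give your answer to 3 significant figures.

0.307 in

1 cm = 0.393701 in, so 0.78 × 0.393701 = 0.307 in.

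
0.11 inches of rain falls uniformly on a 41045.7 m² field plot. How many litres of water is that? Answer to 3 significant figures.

115000 litres

Depth: 0.11 in × 25.4 = 2.794 mm.
1 mm over 1 m² is 1 L, so volume = 2.794 × 41045.7 = 114681.69 L ≈ 115000 L.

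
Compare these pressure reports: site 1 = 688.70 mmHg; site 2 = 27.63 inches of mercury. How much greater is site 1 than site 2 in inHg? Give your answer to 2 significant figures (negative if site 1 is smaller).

site 1: 688.70 mmHg = 27.1142 inHg.
Difference: 27.1142 − 27.6300 = -0.52 inHg.

-0.52 inHg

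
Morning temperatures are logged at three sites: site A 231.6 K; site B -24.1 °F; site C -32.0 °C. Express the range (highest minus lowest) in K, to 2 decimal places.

site A: 231.6 K = -41.550 °C.
site B: -24.1 °F = -31.167 °C.
Spread: (-31.167) − (-41.550) = 10.383 °C.

10.38 K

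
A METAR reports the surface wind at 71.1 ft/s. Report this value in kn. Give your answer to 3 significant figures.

42.1 kt

1 ft/s = 0.592484 kt, so 71.1 × 0.592484 = 42.1 kt.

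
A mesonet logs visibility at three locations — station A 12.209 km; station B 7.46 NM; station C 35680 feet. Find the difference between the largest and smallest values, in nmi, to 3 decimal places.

station A: 12.209 km = 6.59233 nmi.
station C: 35680 ft = 5.87217 nmi.
Spread: 7.46000 − 5.87217 = 1.588 nmi.

1.588 nmi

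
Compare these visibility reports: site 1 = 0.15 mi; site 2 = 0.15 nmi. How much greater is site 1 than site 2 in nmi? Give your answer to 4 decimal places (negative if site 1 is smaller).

-0.0197 nmi

site 1: 0.15 SM = 0.130346 nmi.
Difference: 0.130346 − 0.150000 = -0.0197 nmi.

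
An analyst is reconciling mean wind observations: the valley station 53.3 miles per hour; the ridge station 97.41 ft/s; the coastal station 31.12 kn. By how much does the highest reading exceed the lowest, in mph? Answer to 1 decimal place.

30.6 mph

the ridge station: 97.41 ft/s = 66.416 mph.
the coastal station: 31.12 kt = 35.812 mph.
Spread: 66.416 − 35.812 = 30.6 mph.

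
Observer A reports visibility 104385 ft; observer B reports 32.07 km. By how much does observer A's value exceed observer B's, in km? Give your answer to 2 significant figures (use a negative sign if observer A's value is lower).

observer A: 104385 ft = 31.8165 km.
Difference: 31.8165 − 32.0700 = -0.25 km.

-0.25 km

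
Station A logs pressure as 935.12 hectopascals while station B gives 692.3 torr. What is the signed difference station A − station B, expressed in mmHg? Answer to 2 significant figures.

station A: 935.12 hPa = 701.398 mmHg.
Difference: 701.398 − 692.300 = 9.1 mmHg.

9.1 mmHg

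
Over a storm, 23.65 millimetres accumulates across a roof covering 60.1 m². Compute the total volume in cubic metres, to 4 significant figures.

1 mm over 1 m² is 1 L, so volume = 23.65 × 60.1 = 1421.365 L = 1.421 m³.

1.421 cubic metres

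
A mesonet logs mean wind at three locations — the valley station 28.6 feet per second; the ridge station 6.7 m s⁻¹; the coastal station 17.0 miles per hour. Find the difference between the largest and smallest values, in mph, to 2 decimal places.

the valley station: 28.6 ft/s = 19.5000 mph.
the ridge station: 6.7 m/s = 14.9875 mph.
Spread: 19.5000 − 14.9875 = 4.51 mph.

4.51 mph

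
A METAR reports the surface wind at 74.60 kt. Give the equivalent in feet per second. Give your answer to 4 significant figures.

1 kt = 1.68781 ft/s, so 74.60 × 1.68781 = 125.9 ft/s.

125.9 ft/s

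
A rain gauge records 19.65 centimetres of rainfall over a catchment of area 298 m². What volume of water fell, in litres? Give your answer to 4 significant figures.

Depth: 19.65 cm × 10 = 196.5 mm.
1 mm over 1 m² is 1 L, so volume = 196.5 × 298 = 58557 L ≈ 58560 L.

58560 litres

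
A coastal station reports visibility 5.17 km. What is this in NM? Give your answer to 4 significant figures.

2.792 nmi

1 km = 0.539957 nmi, so 5.17 × 0.539957 = 2.792 nmi.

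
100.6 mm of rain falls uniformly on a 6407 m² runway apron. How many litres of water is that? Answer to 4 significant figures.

1 mm over 1 m² is 1 L, so volume = 100.6 × 6407 = 644544.2 L ≈ 644500 L.

644500 litres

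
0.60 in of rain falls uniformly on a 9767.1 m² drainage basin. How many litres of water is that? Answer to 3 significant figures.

Depth: 0.60 in × 25.4 = 15.24 mm.
1 mm over 1 m² is 1 L, so volume = 15.24 × 9767.1 = 148850.6 L ≈ 149000 L.

149000 litres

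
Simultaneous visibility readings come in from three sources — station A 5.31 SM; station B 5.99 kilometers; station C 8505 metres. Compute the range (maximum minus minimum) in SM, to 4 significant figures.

station B: 5.99 km = 3.72201 SM.
station C: 8505 m = 5.28476 SM.
Spread: 5.31000 − 3.72201 = 1.588 SM.

1.588 SM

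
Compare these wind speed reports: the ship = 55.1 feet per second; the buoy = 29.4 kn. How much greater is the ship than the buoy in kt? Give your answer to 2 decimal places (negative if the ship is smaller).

the ship: 55.1 ft/s = 32.6459 kt.
Difference: 32.6459 − 29.4000 = 3.25 kt.

3.25 kt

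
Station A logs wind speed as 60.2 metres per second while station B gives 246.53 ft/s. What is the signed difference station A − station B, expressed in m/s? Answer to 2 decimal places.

-14.94 m/s

station B: 246.53 ft/s = 75.1423 m/s.
Difference: 60.2000 − 75.1423 = -14.94 m/s.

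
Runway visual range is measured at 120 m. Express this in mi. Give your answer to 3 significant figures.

1 m = 0.000621371 SM, so 120 × 0.000621371 = 0.0746 SM.

0.0746 SM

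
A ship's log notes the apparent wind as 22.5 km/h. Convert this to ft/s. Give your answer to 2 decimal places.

1 km/h = 0.911344 ft/s, so 22.5 × 0.911344 = 20.51 ft/s.

20.51 ft/s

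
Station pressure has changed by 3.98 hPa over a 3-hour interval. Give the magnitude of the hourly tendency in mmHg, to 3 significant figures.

3.98 hPa / 3 h × 0.750062 mmHg/hPa = 0.995 mmHg/h.

0.995 mmHg per hour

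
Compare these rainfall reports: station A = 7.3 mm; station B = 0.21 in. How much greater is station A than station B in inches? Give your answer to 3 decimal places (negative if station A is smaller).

0.077 in

station A: 7.3 mm = 0.28740 in.
Difference: 0.28740 − 0.21000 = 0.077 in.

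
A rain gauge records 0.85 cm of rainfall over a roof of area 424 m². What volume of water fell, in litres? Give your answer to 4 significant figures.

3604 litres

Depth: 0.85 cm × 10 = 8.5 mm.
1 mm over 1 m² is 1 L, so volume = 8.5 × 424 = 3604 L.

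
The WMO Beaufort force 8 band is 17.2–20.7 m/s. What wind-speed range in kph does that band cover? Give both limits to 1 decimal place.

61.9 to 74.5 km/h

17.2–20.7 m/s × 3.6 = 61.9–74.5 km/h.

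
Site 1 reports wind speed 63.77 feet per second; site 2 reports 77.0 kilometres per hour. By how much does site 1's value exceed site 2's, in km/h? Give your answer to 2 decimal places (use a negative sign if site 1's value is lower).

-7.03 km/h

site 1: 63.77 ft/s = 69.9735 km/h.
Difference: 69.9735 − 77.0000 = -7.03 km/h.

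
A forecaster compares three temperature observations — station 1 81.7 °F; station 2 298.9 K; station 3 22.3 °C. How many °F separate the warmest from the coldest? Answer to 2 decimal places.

9.56 °F

station 1: 81.7 °F = 27.611 °C.
station 2: 298.9 K = 25.750 °C.
Spread: 27.611 − 22.300 = 5.311 °C = 9.56 °F.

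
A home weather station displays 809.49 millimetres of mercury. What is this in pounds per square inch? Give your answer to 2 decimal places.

15.65 psi

1 mmHg = 0.0193368 psi, so 809.49 × 0.0193368 = 15.65 psi.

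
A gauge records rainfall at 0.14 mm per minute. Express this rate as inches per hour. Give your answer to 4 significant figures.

0.14 mm/minute × 0.0393701 in/mm × 60 minute/hour = 0.3307 in/hour.

0.3307 in/hour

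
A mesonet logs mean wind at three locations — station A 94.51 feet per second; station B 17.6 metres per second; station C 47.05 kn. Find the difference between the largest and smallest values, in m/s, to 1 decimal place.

11.2 m/s

station A: 94.51 ft/s = 28.807 m/s.
station C: 47.05 kt = 24.205 m/s.
Spread: 28.807 − 17.600 = 11.2 m/s.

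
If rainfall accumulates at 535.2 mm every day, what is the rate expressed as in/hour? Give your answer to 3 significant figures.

0.878 in/hour

535.2 mm/day × 0.0393701 in/mm × 0.0416667 day/hour = 0.878 in/hour.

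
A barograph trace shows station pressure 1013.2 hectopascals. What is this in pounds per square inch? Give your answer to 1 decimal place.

1 hPa = 0.0145038 psi, so 1013.2 × 0.0145038 = 14.7 psi.

14.7 psi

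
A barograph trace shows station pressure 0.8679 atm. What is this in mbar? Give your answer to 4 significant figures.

1 atm = 1013.25 mb, so 0.8679 × 1013.25 = 879.4 mb.

879.4 mb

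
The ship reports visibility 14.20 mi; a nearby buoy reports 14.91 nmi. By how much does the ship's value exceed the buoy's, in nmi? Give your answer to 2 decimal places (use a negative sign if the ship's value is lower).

-2.57 nmi

the ship: 14.20 SM = 12.3395 nmi.
Difference: 12.3395 − 14.9100 = -2.57 nmi.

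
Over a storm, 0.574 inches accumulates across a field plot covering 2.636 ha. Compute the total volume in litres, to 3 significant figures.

Depth: 0.574 in × 25.4 = 14.5796 mm.
Area: 2.636 ha = 26360 m².
1 mm over 1 m² is 1 L, so volume = 14.5796 × 26360 = 384318.26 L ≈ 384000 L.

384000 litres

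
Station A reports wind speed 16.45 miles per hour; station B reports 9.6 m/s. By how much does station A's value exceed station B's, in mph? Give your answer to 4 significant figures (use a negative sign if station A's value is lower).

-5.025 mph

station B: 9.6 m/s = 21.47459 mph.
Difference: 16.45000 − 21.47459 = -5.025 mph.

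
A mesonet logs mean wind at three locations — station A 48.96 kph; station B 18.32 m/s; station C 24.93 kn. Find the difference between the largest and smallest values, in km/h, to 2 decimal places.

station B: 18.32 m/s = 65.9520 km/h.
station C: 24.93 kt = 46.1704 km/h.
Spread: 65.9520 − 46.1704 = 19.78 km/h.

19.78 km/h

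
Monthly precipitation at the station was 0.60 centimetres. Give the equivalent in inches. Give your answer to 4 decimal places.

1 cm = 0.393701 in, so 0.60 × 0.393701 = 0.2362 in.

0.2362 in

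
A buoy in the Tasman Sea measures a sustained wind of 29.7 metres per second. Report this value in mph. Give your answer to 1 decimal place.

1 m/s = 2.23694 mph, so 29.7 × 2.23694 = 66.4 mph.

66.4 mph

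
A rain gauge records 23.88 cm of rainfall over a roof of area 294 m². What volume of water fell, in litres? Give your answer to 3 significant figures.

Depth: 23.88 cm × 10 = 238.8 mm.
1 mm over 1 m² is 1 L, so volume = 238.8 × 294 = 70207.2 L ≈ 70200 L.

70200 litres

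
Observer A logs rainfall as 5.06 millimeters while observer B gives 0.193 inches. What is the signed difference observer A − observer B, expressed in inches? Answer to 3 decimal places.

observer A: 5.06 mm = 0.19921 in.
Difference: 0.19921 − 0.19300 = 0.006 in.

0.006 in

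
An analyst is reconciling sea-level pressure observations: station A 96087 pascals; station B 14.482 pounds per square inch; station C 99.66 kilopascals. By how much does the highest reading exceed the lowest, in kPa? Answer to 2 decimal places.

station A: 96087 Pa = 96.0870 kPa.
station B: 14.482 psi = 99.8499 kPa.
Spread: 99.8499 − 96.0870 = 3.76 kPa.

3.76 kPa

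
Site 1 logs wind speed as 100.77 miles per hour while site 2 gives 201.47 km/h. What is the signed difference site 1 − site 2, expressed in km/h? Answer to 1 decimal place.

site 1: 100.77 mph = 162.174 km/h.
Difference: 162.174 − 201.470 = -39.3 km/h.

-39.3 km/h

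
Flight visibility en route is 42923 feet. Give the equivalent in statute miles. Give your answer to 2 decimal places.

8.13 SM

1 ft = 0.000189394 SM, so 42923 × 0.000189394 = 8.13 SM.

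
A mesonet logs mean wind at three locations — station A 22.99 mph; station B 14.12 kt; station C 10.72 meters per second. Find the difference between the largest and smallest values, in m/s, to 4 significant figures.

station A: 22.99 mph = 10.27745 m/s.
station B: 14.12 kt = 7.26396 m/s.
Spread: 10.72000 − 7.26396 = 3.456 m/s.

3.456 m/s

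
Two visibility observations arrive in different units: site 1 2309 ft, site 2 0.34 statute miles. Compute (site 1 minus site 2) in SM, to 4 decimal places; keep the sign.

0.0973 SM

site 1: 2309 ft = 0.437311 SM.
Difference: 0.437311 − 0.340000 = 0.0973 SM.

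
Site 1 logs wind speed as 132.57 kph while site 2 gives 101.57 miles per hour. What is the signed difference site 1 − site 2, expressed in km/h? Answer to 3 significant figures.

site 2: 101.57 mph = 163.461 km/h.
Difference: 132.570 − 163.461 = -30.9 km/h.

-30.9 km/h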